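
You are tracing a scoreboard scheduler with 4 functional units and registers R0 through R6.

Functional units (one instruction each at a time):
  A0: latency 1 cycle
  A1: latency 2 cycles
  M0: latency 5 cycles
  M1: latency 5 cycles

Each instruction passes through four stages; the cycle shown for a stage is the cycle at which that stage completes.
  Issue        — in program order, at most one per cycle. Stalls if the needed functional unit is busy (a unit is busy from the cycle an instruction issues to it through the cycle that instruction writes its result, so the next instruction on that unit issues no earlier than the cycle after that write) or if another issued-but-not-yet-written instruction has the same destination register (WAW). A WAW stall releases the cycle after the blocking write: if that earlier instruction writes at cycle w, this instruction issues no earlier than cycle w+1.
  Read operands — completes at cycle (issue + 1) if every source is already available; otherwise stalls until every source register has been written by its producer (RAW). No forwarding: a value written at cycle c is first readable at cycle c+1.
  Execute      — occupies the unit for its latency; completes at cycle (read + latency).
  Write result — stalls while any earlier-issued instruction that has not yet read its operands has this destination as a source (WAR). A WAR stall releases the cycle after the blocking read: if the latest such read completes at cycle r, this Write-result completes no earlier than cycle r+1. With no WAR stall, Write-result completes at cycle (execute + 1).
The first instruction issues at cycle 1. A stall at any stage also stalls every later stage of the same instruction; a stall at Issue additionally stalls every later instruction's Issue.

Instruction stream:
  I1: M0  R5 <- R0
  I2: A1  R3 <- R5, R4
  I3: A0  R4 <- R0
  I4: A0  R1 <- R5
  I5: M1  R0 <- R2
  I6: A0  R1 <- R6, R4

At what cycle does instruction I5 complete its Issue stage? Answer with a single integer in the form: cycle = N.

I1 -> (1, 2, 7, 8)
I2 -> (2, 9, 11, 12)  // RAW R5: wait I1 write@8
I3 -> (3, 4, 5, 10)  // WAR R4: wait I2 read@9
I4 -> (11, 12, 13, 14)  // struct: A0 busy until I3 writes@10
I5 -> (12, 13, 18, 19)
I6 -> (15, 16, 17, 18)  // struct: A0 busy until I4 writes@14

cycle = 12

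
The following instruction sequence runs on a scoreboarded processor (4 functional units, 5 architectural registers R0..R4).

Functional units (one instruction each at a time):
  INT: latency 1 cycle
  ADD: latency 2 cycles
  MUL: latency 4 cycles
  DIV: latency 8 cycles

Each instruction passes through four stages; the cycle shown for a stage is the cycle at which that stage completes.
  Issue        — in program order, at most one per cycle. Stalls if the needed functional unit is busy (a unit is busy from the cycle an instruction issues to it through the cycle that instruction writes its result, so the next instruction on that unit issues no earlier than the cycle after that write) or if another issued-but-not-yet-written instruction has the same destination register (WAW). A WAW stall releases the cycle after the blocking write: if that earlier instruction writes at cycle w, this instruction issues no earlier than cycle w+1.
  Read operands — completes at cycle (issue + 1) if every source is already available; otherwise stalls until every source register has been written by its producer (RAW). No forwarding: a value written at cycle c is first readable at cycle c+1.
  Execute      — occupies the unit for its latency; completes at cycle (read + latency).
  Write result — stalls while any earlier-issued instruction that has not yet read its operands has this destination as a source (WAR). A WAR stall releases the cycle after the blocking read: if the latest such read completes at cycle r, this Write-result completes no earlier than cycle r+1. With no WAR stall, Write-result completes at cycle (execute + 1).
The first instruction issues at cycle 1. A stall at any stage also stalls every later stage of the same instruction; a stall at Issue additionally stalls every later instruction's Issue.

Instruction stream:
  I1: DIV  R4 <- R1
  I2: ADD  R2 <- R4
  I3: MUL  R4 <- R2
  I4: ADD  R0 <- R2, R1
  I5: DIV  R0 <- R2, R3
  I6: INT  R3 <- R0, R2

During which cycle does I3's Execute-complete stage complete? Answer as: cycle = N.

1) issue 1, read 2, done 10, write 11
2) issue 2, read 12, done 14, write 15  <RAW R4: wait I1 write@11>
3) issue 12, read 16, done 20, write 21  <WAW R4: wait I1 write@11 / RAW R2: wait I2 write@15>
4) issue 16, read 17, done 19, write 20  <struct: ADD busy until I2 writes@15>
5) issue 21, read 22, done 30, write 31  <WAW R0: wait I4 write@20>
6) issue 22, read 32, done 33, write 34  <RAW R0: wait I5 write@31>

cycle = 20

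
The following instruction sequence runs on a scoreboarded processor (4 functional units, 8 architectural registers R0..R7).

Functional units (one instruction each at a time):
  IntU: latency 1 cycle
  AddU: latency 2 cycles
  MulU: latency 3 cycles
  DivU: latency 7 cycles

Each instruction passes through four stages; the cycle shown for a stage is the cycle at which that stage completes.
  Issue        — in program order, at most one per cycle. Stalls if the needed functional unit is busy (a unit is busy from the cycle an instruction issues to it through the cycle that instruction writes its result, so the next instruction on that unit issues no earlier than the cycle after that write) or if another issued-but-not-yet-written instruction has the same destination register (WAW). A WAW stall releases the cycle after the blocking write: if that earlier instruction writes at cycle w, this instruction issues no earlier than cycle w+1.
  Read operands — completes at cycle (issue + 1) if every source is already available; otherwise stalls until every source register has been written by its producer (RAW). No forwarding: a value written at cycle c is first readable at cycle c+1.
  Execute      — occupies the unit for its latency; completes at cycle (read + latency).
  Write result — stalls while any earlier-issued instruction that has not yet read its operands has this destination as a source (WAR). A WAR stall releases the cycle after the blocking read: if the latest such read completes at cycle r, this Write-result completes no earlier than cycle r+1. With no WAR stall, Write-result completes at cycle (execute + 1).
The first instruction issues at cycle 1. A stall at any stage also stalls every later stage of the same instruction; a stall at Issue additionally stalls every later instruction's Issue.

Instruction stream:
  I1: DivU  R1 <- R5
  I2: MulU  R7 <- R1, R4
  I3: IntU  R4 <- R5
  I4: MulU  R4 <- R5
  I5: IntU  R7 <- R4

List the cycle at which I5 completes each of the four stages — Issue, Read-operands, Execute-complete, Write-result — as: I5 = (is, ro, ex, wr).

I1  is:1  ro:2  ex:9  wr:10
I2  is:2  ro:11  ex:14  wr:15  — RAW R1: wait I1 write@10
I3  is:3  ro:4  ex:5  wr:12  — WAR R4: wait I2 read@11
I4  is:16  ro:17  ex:20  wr:21  — struct: MulU busy until I2 writes@15
I5  is:17  ro:22  ex:23  wr:24  — RAW R4: wait I4 write@21

I5 = (17, 22, 23, 24)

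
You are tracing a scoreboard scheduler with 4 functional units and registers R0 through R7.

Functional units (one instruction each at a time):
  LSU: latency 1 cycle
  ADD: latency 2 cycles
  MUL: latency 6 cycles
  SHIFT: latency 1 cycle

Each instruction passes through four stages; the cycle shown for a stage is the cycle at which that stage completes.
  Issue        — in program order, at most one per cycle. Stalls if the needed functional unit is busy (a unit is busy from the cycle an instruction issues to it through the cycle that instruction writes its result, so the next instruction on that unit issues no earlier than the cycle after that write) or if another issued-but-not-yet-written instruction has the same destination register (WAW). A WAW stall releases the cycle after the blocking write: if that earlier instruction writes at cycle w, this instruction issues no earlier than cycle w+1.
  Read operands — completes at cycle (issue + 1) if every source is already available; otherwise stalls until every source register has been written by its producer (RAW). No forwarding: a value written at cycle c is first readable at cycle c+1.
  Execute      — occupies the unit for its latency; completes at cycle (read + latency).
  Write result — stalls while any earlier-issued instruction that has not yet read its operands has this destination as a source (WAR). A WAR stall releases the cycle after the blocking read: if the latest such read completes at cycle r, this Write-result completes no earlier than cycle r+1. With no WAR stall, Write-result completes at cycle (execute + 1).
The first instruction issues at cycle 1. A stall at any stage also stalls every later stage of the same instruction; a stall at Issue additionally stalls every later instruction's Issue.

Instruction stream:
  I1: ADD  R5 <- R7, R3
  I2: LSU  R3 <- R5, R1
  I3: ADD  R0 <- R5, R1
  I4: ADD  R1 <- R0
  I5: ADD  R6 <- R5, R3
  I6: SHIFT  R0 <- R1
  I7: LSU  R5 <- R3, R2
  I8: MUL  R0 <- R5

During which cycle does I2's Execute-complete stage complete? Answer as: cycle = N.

c1: issue I1 (ADD)
c2: I1 read-ops, issue I2 (LSU)
c4: I1 finished on ADD
c5: I1→R5
c6: I2 read-ops, issue I3 (ADD)
c7: I2 finished on LSU, I3 read-ops
c8: I2→R3
c9: I3 finished on ADD
c10: I3→R0
c11: issue I4 (ADD)
c12: I4 read-ops
c14: I4 finished on ADD
c15: I4→R1
c16: issue I5 (ADD)
c17: I5 read-ops, issue I6 (SHIFT)
c18: I6 read-ops, issue I7 (LSU)
c19: I5 finished on ADD, I6 finished on SHIFT, I7 read-ops
c20: I5→R6, I6→R0, I7 finished on LSU
c21: I7→R5, issue I8 (MUL)
c22: I8 read-ops
c28: I8 finished on MUL
c29: I8→R0

cycle = 7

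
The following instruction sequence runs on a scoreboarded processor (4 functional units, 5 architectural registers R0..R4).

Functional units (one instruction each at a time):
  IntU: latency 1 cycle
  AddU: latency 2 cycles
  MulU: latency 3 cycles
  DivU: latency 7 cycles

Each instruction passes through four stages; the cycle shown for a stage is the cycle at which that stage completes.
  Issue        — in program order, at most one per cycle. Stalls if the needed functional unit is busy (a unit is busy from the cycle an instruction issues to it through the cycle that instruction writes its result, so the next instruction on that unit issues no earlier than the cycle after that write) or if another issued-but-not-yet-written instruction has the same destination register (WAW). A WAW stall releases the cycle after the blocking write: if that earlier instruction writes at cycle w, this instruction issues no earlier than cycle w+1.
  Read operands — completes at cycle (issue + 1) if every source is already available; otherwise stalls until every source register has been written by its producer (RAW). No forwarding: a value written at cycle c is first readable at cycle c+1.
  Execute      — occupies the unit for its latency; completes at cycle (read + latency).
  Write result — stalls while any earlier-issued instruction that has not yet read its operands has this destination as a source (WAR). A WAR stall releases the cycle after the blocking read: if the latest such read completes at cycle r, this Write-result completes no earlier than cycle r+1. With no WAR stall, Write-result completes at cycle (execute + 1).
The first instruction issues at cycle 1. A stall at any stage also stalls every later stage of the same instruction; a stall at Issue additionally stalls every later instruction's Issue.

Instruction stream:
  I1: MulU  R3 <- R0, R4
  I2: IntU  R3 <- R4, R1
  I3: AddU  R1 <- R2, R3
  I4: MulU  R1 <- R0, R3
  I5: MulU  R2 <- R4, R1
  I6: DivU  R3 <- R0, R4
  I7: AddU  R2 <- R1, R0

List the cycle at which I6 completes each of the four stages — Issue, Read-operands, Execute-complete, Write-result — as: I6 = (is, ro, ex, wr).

I1: IS=1 RO=2 EX=5 WR=6
I2: IS=7 RO=8 EX=9 WR=10  [WAW R3: wait I1 write@6]
I3: IS=8 RO=11 EX=13 WR=14  [RAW R3: wait I2 write@10]
I4: IS=15 RO=16 EX=19 WR=20  [WAW R1: wait I3 write@14]
I5: IS=21 RO=22 EX=25 WR=26  [struct: MulU busy until I4 writes@20]
I6: IS=22 RO=23 EX=30 WR=31
I7: IS=27 RO=28 EX=30 WR=31  [WAW R2: wait I5 write@26]

I6 = (22, 23, 30, 31)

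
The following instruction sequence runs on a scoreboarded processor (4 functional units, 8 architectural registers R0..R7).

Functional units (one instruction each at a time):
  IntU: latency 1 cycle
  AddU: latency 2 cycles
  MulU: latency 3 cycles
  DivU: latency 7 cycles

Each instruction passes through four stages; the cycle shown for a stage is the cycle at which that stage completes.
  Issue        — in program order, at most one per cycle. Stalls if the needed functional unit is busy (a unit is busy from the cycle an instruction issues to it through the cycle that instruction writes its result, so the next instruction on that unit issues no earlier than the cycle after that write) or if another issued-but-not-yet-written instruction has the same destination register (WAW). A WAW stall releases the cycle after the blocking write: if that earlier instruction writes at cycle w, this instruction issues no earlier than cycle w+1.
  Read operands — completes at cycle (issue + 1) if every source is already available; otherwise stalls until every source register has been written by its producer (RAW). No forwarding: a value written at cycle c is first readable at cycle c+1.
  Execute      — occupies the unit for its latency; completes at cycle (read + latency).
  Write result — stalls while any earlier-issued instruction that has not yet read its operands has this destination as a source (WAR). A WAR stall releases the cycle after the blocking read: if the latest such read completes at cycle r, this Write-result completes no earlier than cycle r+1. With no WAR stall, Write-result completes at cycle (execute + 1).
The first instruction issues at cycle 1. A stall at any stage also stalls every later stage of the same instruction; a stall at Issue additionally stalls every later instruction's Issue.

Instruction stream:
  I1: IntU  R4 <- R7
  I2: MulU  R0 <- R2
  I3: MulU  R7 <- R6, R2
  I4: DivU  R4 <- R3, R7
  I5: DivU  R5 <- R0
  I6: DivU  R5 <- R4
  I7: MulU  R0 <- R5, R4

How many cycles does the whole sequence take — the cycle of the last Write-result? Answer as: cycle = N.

[1] I1 issues→IntU
[2] I1 reads; I2 issues→MulU
[3] I1 exec-done; I2 reads
[4] I1 writes R4
[6] I2 exec-done
[7] I2 writes R0
[8] I3 issues→MulU
[9] I3 reads; I4 issues→DivU
[12] I3 exec-done
[13] I3 writes R7
[14] I4 reads
[21] I4 exec-done
[22] I4 writes R4
[23] I5 issues→DivU
[24] I5 reads
[31] I5 exec-done
[32] I5 writes R5
[33] I6 issues→DivU
[34] I6 reads; I7 issues→MulU
[41] I6 exec-done
[42] I6 writes R5
[43] I7 reads
[46] I7 exec-done
[47] I7 writes R0

cycle = 47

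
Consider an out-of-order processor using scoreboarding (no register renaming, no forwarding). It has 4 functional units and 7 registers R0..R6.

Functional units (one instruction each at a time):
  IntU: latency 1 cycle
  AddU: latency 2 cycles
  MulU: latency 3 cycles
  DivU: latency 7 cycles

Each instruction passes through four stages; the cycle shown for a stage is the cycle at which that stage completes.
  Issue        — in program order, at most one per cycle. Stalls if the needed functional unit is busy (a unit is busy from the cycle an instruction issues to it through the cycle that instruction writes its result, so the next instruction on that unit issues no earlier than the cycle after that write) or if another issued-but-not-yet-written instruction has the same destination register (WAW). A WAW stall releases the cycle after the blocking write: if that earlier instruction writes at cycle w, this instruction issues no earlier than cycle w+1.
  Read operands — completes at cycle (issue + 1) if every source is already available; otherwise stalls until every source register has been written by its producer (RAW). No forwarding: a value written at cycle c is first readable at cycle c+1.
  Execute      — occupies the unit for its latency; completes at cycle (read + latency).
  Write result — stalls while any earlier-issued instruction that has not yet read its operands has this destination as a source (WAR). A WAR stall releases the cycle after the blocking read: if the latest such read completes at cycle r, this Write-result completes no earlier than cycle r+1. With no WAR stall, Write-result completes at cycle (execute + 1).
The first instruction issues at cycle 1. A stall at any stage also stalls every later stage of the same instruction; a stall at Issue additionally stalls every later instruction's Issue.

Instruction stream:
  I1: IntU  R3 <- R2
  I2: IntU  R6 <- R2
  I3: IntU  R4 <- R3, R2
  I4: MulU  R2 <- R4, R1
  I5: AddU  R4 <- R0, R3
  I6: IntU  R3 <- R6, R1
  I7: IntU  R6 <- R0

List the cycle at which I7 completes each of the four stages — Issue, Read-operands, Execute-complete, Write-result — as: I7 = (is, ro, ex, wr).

I7 = (18, 19, 20, 21)

cycle 1: issue I1 (IntU)
cycle 2: I1 read-ops
cycle 3: I1 finished on IntU
cycle 4: I1→R3
cycle 5: issue I2 (IntU)
cycle 6: I2 read-ops
cycle 7: I2 finished on IntU
cycle 8: I2→R6
cycle 9: issue I3 (IntU)
cycle 10: I3 read-ops, issue I4 (MulU)
cycle 11: I3 finished on IntU
cycle 12: I3→R4
cycle 13: I4 read-ops, issue I5 (AddU)
cycle 14: I5 read-ops, issue I6 (IntU)
cycle 15: I6 read-ops
cycle 16: I4 finished on MulU, I5 finished on AddU, I6 finished on IntU
cycle 17: I4→R2, I5→R4, I6→R3
cycle 18: issue I7 (IntU)
cycle 19: I7 read-ops
cycle 20: I7 finished on IntU
cycle 21: I7→R6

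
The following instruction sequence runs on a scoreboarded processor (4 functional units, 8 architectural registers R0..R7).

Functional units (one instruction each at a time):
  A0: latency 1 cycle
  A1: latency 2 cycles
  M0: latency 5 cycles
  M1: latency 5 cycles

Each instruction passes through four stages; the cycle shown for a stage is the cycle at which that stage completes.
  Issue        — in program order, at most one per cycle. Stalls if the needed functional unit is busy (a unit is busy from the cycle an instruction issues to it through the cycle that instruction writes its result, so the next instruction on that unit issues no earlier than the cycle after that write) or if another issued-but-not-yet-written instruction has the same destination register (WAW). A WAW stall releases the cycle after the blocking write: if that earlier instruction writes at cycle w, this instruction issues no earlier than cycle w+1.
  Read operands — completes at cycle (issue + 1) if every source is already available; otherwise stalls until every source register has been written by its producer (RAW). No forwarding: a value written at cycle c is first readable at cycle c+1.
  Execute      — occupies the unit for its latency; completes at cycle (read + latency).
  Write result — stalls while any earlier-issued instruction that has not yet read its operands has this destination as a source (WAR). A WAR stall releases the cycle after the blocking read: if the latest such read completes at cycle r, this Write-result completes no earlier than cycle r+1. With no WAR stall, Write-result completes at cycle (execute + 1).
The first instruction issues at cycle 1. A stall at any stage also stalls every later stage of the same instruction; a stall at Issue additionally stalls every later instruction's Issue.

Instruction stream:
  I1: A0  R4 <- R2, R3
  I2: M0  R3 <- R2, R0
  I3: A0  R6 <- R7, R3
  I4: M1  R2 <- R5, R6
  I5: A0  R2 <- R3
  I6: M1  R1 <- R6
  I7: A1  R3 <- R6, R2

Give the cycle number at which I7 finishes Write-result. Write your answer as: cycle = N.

[1] issue I1 (A0)
[2] I1 read-ops | issue I2 (M0)
[3] I1 finished on A0 | I2 read-ops
[4] I1→R4
[5] issue I3 (A0)
[6] issue I4 (M1)
[8] I2 finished on M0
[9] I2→R3
[10] I3 read-ops
[11] I3 finished on A0
[12] I3→R6
[13] I4 read-ops
[18] I4 finished on M1
[19] I4→R2
[20] issue I5 (A0)
[21] I5 read-ops | issue I6 (M1)
[22] I5 finished on A0 | I6 read-ops | issue I7 (A1)
[23] I5→R2
[24] I7 read-ops
[26] I7 finished on A1
[27] I6 finished on M1 | I7→R3
[28] I6→R1

cycle = 27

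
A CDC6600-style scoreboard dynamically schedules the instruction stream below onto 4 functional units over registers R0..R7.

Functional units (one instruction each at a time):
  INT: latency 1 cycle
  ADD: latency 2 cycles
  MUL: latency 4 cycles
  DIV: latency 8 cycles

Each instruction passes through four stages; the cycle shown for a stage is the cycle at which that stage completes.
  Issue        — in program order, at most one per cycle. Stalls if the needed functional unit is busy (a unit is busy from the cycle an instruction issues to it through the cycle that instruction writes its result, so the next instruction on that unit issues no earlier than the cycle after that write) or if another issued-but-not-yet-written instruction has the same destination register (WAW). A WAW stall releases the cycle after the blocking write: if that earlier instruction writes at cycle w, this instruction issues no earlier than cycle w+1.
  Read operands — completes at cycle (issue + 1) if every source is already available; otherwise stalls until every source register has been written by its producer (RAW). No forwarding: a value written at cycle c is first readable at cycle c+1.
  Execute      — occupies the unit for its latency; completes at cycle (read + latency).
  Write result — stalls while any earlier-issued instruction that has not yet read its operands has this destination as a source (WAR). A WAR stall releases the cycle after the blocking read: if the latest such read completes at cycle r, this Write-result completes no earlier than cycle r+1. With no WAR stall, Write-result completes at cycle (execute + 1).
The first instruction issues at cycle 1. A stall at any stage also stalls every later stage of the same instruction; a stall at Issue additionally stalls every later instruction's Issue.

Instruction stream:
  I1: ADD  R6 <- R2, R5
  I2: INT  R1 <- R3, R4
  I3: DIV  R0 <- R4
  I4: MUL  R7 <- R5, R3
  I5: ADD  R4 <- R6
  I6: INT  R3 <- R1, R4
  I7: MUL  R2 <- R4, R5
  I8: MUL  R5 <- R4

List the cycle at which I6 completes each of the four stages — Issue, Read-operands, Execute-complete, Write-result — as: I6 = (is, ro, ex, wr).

I6 = (7, 11, 12, 13)

c1: I1 dispatched to ADD
c2: I1 operands ready, I2 dispatched to INT
c3: I2 operands ready, I3 dispatched to DIV
c4: I1 complete, I2 complete, I3 operands ready, I4 dispatched to MUL
c5: R6←I1, R1←I2, I4 operands ready
c6: I5 dispatched to ADD
c7: I5 operands ready, I6 dispatched to INT
c9: I4 complete, I5 complete
c10: R7←I4, R4←I5
c11: I6 operands ready, I7 dispatched to MUL
c12: I3 complete, I6 complete, I7 operands ready
c13: R0←I3, R3←I6
c16: I7 complete
c17: R2←I7
c18: I8 dispatched to MUL
c19: I8 operands ready
c23: I8 complete
c24: R5←I8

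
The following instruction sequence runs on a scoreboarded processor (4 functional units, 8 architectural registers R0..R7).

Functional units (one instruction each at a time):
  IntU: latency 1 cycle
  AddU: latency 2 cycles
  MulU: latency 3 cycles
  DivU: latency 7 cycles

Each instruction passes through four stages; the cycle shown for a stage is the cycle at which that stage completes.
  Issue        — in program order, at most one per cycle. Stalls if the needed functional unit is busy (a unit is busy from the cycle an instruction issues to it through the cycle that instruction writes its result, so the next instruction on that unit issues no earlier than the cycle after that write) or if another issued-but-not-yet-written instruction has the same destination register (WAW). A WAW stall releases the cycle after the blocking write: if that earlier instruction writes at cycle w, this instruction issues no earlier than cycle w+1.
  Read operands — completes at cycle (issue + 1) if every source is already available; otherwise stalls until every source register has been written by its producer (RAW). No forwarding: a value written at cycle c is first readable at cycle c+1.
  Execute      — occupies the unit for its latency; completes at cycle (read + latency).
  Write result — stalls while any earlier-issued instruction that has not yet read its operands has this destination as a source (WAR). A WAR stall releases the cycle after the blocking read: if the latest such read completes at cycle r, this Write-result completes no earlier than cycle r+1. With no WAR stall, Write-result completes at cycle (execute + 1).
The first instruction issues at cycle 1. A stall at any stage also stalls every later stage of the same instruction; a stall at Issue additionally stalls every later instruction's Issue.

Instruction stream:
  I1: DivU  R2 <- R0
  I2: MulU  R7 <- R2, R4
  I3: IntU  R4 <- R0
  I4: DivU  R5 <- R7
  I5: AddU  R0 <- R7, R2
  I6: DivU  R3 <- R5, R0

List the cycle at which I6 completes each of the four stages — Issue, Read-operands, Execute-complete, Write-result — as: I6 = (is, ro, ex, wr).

I1: IS=1 RO=2 EX=9 WR=10
I2: IS=2 RO=11 EX=14 WR=15  [RAW R2: wait I1 write@10]
I3: IS=3 RO=4 EX=5 WR=12  [WAR R4: wait I2 read@11]
I4: IS=11 RO=16 EX=23 WR=24  [struct: DivU busy until I1 writes@10; RAW R7: wait I2 write@15]
I5: IS=12 RO=16 EX=18 WR=19  [RAW R7: wait I2 write@15]
I6: IS=25 RO=26 EX=33 WR=34  [struct: DivU busy until I4 writes@24]

I6 = (25, 26, 33, 34)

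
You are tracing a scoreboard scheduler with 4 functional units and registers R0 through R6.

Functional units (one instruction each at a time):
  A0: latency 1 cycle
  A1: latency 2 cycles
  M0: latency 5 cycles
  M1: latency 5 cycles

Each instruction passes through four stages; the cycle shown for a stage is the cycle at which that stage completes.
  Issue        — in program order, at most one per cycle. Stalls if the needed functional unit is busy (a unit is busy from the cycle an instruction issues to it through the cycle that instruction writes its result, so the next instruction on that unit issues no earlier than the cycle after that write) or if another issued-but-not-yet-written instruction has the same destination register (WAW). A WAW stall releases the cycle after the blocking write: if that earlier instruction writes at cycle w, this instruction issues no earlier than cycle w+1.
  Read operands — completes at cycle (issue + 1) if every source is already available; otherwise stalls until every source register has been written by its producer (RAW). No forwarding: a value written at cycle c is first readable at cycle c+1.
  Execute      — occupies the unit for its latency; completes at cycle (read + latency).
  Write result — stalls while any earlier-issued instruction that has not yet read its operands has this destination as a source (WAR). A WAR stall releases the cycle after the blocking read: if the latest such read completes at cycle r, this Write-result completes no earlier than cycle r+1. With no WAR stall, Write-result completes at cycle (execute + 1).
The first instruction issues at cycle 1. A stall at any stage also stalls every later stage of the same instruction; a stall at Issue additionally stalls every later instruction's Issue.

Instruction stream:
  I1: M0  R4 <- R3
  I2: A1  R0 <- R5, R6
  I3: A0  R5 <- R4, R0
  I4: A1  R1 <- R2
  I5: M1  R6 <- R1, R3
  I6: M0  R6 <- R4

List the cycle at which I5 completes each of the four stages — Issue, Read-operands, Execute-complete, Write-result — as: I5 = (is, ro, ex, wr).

c1: issue I1 (M0)
c2: I1 read-ops · issue I2 (A1)
c3: I2 read-ops · issue I3 (A0)
c5: I2 finished on A1
c6: I2→R0
c7: I1 finished on M0 · issue I4 (A1)
c8: I1→R4 · I4 read-ops · issue I5 (M1)
c9: I3 read-ops
c10: I3 finished on A0 · I4 finished on A1
c11: I3→R5 · I4→R1
c12: I5 read-ops
c17: I5 finished on M1
c18: I5→R6
c19: issue I6 (M0)
c20: I6 read-ops
c25: I6 finished on M0
c26: I6→R6

I5 = (8, 12, 17, 18)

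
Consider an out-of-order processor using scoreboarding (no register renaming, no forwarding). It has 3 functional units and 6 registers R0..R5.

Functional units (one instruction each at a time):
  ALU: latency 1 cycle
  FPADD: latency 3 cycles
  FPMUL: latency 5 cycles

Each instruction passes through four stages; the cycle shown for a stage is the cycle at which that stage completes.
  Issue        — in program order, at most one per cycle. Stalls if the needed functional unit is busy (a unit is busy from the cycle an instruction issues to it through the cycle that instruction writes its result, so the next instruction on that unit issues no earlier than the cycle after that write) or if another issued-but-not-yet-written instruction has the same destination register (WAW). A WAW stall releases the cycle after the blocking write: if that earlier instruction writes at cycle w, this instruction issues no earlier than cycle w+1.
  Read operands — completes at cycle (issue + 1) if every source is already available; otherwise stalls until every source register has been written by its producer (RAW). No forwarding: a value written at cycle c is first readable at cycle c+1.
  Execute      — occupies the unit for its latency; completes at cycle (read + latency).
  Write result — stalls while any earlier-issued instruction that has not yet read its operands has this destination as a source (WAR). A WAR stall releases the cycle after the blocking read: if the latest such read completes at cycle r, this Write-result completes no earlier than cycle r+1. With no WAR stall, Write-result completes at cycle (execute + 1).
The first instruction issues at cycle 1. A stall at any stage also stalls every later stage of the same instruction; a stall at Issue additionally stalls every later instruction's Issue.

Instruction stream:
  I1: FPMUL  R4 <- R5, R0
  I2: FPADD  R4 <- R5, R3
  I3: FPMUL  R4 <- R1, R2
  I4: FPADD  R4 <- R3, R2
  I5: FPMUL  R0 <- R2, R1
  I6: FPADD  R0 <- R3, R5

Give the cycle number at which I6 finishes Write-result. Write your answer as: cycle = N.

t=1  I1 issues→FPMUL
t=2  I1 reads
t=7  I1 exec-done
t=8  I1 writes R4
t=9  I2 issues→FPADD
t=10  I2 reads
t=13  I2 exec-done
t=14  I2 writes R4
t=15  I3 issues→FPMUL
t=16  I3 reads
t=21  I3 exec-done
t=22  I3 writes R4
t=23  I4 issues→FPADD
t=24  I4 reads; I5 issues→FPMUL
t=25  I5 reads
t=27  I4 exec-done
t=28  I4 writes R4
t=30  I5 exec-done
t=31  I5 writes R0
t=32  I6 issues→FPADD
t=33  I6 reads
t=36  I6 exec-done
t=37  I6 writes R0

cycle = 37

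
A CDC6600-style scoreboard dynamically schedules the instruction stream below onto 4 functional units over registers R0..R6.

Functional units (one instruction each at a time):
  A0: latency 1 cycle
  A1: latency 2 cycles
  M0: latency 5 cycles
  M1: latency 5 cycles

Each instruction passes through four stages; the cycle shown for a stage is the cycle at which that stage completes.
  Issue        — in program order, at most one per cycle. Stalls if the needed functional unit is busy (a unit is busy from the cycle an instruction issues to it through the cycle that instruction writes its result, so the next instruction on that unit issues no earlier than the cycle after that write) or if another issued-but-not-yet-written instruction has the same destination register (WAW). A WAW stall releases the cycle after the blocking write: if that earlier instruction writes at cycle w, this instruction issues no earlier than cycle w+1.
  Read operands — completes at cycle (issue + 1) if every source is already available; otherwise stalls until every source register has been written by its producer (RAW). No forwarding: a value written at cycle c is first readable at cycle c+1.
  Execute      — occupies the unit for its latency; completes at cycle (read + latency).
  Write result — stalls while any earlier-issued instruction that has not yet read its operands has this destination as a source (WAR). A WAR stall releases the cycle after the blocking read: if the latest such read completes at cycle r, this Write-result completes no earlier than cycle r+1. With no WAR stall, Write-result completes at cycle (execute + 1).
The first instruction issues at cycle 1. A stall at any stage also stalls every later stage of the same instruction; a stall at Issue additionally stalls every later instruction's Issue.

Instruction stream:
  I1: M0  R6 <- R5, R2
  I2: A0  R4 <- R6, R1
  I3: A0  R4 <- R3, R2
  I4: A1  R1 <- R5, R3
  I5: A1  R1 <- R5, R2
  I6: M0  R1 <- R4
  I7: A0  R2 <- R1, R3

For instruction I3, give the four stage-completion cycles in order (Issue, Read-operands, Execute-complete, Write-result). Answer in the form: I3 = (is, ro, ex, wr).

I3 = (12, 13, 14, 15)

[I1] 1/2/7/8
[I2] 2/9/10/11  (RAW R6: wait I1 write@8)
[I3] 12/13/14/15  (struct: A0 busy until I2 writes@11)
[I4] 13/14/16/17
[I5] 18/19/21/22  (struct: A1 busy until I4 writes@17)
[I6] 23/24/29/30  (WAW R1: wait I5 write@22)
[I7] 24/31/32/33  (RAW R1: wait I6 write@30)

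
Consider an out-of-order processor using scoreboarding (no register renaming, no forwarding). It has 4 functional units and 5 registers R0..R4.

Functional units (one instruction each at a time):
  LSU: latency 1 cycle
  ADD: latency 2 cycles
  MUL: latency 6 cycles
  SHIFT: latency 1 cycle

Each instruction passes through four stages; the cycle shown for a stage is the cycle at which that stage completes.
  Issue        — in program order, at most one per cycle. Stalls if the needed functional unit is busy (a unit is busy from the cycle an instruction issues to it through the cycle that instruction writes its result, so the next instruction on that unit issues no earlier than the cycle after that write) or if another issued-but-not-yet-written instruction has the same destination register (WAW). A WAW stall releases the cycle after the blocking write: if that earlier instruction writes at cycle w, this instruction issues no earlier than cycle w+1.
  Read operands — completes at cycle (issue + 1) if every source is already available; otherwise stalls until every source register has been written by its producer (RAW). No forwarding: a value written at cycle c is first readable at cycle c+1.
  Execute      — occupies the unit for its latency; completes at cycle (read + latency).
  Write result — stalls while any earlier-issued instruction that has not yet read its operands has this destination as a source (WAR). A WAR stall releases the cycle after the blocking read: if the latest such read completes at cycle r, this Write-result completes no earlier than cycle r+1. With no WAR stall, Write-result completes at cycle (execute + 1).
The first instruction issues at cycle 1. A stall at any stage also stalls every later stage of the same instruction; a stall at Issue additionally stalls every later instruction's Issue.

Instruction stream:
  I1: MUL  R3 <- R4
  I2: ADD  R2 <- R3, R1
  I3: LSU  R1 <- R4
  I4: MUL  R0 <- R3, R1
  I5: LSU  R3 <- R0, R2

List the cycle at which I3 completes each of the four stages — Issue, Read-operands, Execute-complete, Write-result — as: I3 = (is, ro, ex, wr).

I1 -> (1, 2, 8, 9)
I2 -> (2, 10, 12, 13)  // RAW R3: wait I1 write@9
I3 -> (3, 4, 5, 11)  // WAR R1: wait I2 read@10
I4 -> (10, 12, 18, 19)  // struct: MUL busy until I1 writes@9, RAW R1: wait I3 write@11
I5 -> (12, 20, 21, 22)  // struct: LSU busy until I3 writes@11, RAW R0: wait I4 write@19

I3 = (3, 4, 5, 11)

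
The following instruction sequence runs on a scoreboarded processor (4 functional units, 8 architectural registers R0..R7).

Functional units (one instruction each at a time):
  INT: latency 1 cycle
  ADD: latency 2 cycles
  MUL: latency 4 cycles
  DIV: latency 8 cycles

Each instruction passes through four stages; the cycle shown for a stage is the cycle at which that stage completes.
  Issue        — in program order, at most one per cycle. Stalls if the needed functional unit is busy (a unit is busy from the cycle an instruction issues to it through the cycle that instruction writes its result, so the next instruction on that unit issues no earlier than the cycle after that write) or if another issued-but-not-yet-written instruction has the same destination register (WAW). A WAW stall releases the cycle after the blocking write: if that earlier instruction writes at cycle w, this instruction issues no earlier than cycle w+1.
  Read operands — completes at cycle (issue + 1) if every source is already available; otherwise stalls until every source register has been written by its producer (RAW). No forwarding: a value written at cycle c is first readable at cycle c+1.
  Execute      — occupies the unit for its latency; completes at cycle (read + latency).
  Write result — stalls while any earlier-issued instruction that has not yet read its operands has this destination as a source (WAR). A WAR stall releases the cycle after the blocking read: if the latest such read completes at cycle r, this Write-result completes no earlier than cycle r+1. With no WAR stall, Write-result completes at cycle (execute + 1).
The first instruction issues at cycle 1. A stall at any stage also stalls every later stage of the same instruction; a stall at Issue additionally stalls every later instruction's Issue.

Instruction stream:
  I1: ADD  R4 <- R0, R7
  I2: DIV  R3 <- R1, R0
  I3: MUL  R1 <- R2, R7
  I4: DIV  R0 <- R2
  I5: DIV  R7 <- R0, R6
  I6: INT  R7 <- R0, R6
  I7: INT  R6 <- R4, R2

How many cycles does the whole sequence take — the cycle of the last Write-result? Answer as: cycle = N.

cycle = 42

[1] I1→ADD
[2] I1 RO, I2→DIV
[3] I2 RO, I3→MUL
[4] I1 EX, I3 RO
[5] I1 WR R4
[8] I3 EX
[9] I3 WR R1
[11] I2 EX
[12] I2 WR R3
[13] I4→DIV
[14] I4 RO
[22] I4 EX
[23] I4 WR R0
[24] I5→DIV
[25] I5 RO
[33] I5 EX
[34] I5 WR R7
[35] I6→INT
[36] I6 RO
[37] I6 EX
[38] I6 WR R7
[39] I7→INT
[40] I7 RO
[41] I7 EX
[42] I7 WR R6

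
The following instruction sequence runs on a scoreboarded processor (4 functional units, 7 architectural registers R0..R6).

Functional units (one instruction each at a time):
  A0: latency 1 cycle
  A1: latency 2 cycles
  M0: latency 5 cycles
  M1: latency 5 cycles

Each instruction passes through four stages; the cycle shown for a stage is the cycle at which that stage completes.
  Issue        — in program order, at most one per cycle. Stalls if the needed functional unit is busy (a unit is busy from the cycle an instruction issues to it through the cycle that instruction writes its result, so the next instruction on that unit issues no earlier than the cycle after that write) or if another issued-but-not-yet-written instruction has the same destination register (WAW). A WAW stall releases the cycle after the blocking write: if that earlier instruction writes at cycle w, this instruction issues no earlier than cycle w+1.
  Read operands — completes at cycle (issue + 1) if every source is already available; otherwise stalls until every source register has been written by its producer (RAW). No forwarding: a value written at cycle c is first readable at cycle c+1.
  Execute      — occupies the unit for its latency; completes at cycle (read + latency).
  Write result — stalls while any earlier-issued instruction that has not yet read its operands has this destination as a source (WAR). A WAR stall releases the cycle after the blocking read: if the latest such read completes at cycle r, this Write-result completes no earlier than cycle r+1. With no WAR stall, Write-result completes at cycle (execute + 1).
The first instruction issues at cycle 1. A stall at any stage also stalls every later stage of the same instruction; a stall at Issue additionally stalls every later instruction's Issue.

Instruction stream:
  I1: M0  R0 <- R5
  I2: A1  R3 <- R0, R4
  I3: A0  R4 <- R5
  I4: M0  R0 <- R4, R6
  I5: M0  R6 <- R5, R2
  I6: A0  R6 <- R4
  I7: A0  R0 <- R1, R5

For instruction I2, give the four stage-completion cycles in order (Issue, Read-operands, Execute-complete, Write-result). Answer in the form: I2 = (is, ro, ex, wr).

I2 = (2, 9, 11, 12)

cycle 1: I1 issues→M0
cycle 2: I1 reads · I2 issues→A1
cycle 3: I3 issues→A0
cycle 4: I3 reads
cycle 5: I3 exec-done
cycle 7: I1 exec-done
cycle 8: I1 writes R0
cycle 9: I2 reads · I4 issues→M0
cycle 10: I3 writes R4
cycle 11: I2 exec-done · I4 reads
cycle 12: I2 writes R3
cycle 16: I4 exec-done
cycle 17: I4 writes R0
cycle 18: I5 issues→M0
cycle 19: I5 reads
cycle 24: I5 exec-done
cycle 25: I5 writes R6
cycle 26: I6 issues→A0
cycle 27: I6 reads
cycle 28: I6 exec-done
cycle 29: I6 writes R6
cycle 30: I7 issues→A0
cycle 31: I7 reads
cycle 32: I7 exec-done
cycle 33: I7 writes R0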